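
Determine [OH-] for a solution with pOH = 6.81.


[OH-] = 10^(-pOH)
[OH-] = 10^(-6.81)
[OH-] = 1.549e-07 M

1.549e-07 M


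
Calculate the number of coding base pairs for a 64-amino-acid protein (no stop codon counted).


Each amino acid = 1 codon = 3 bp
bp = 64 * 3 = 192 bp

192 bp


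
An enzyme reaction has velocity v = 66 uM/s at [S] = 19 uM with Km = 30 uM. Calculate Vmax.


Vmax = v * (Km + [S]) / [S]
Vmax = 66 * (30 + 19) / 19
Vmax = 170.2105 uM/s

170.2105 uM/s


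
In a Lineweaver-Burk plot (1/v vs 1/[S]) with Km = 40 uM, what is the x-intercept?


x-intercept = -1/Km
= -1/40
= -0.025 1/uM

-0.025 1/uM


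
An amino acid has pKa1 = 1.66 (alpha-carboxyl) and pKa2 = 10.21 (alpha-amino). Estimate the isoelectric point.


pI = (pKa1 + pKa2) / 2
pI = (1.66 + 10.21) / 2
pI = 5.935

5.935


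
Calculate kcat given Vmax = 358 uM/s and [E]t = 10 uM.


kcat = Vmax / [E]t
kcat = 358 / 10
kcat = 35.8 s^-1

35.8 s^-1


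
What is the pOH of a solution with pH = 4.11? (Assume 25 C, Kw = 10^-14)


pOH = 14 - pH
pOH = 14 - 4.11
pOH = 9.89

9.89


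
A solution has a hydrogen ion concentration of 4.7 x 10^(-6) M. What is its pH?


pH = -log10([H+])
pH = -log10(4.7 x 10^(-6))
pH = 5.3279

5.3279


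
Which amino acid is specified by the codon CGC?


Standard genetic code lookup.
Codon CGC -> Arg

Arg


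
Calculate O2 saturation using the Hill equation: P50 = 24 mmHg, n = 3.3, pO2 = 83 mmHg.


Y = pO2^n / (P50^n + pO2^n)
Y = 83^3.3 / (24^3.3 + 83^3.3)
Y = 98.36%

98.36%


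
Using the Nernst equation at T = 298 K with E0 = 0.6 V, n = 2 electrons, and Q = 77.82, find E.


E = E0 - (RT/nF) * ln(Q)
E = 0.6 - (8.314 * 298 / (2 * 96485)) * ln(77.82)
E = 0.5441 V

0.5441 V


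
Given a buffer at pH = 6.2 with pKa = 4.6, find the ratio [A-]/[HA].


[A-]/[HA] = 10^(pH - pKa)
= 10^(6.2 - 4.6)
= 39.8107

39.8107


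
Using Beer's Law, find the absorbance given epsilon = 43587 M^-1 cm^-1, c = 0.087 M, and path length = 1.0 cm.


A = epsilon * c * l
A = 43587 * 0.087 * 1.0
A = 3792.069

3792.069


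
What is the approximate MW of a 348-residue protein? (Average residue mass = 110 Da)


MW = n_residues * 110 Da
MW = 348 * 110
MW = 38280 Da

38280 Da


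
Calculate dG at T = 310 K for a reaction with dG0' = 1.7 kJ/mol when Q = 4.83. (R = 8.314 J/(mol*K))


dG = dG0' + RT * ln(Q) / 1000
dG = 1.7 + 8.314 * 310 * ln(4.83) / 1000
dG = 5.7589 kJ/mol

5.7589 kJ/mol


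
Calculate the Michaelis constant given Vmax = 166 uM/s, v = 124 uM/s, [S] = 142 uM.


Km = [S] * (Vmax - v) / v
Km = 142 * (166 - 124) / 124
Km = 48.0968 uM

48.0968 uM


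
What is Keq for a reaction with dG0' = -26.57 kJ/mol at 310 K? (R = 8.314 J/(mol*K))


Keq = exp(-dG0 * 1000 / (R * T))
Keq = exp(-(-26.57) * 1000 / (8.314 * 310))
Keq = 30003.771

30003.771


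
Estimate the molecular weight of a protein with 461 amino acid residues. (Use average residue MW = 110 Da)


MW = n_residues * 110 Da
MW = 461 * 110
MW = 50710 Da

50710 Da


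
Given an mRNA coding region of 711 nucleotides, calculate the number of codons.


codons = nucleotides / 3
codons = 711 / 3 = 237

237


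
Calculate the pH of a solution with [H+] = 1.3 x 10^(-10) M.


pH = -log10([H+])
pH = -log10(1.3 x 10^(-10))
pH = 9.8861

9.8861


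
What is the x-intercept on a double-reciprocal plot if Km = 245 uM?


x-intercept = -1/Km
= -1/245
= -0.0041 1/uM

-0.0041 1/uM


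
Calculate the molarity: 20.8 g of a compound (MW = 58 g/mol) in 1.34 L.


C = (mass / MW) / volume
C = (20.8 / 58) / 1.34
C = 0.2676 M

0.2676 M


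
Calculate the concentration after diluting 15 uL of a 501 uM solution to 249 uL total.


C2 = C1 * V1 / V2
C2 = 501 * 15 / 249
C2 = 30.1807 uM

30.1807 uM


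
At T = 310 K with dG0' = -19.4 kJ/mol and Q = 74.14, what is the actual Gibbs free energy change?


dG = dG0' + RT * ln(Q) / 1000
dG = -19.4 + 8.314 * 310 * ln(74.14) / 1000
dG = -8.3021 kJ/mol

-8.3021 kJ/mol


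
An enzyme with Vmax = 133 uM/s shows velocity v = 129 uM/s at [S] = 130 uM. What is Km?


Km = [S] * (Vmax - v) / v
Km = 130 * (133 - 129) / 129
Km = 4.031 uM

4.031 uM


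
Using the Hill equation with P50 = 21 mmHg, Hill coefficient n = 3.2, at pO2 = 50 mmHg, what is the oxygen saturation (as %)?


Y = pO2^n / (P50^n + pO2^n)
Y = 50^3.2 / (21^3.2 + 50^3.2)
Y = 94.14%

94.14%


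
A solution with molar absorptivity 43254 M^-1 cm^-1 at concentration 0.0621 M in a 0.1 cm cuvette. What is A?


A = epsilon * c * l
A = 43254 * 0.0621 * 0.1
A = 268.6073

268.6073


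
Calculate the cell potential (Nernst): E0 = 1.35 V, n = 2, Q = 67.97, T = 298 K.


E = E0 - (RT/nF) * ln(Q)
E = 1.35 - (8.314 * 298 / (2 * 96485)) * ln(67.97)
E = 1.2958 V

1.2958 V


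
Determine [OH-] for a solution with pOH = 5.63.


[OH-] = 10^(-pOH)
[OH-] = 10^(-5.63)
[OH-] = 2.344e-06 M

2.344e-06 M


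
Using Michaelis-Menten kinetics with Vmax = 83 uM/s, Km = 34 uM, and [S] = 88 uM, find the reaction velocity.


v = Vmax * [S] / (Km + [S])
v = 83 * 88 / (34 + 88)
v = 59.8689 uM/s

59.8689 uM/s


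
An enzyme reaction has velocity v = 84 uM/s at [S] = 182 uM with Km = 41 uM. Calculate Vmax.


Vmax = v * (Km + [S]) / [S]
Vmax = 84 * (41 + 182) / 182
Vmax = 102.9231 uM/s

102.9231 uM/s


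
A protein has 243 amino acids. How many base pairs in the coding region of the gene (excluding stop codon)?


Each amino acid = 1 codon = 3 bp
bp = 243 * 3 = 729 bp

729 bp


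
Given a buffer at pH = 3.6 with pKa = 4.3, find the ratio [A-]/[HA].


[A-]/[HA] = 10^(pH - pKa)
= 10^(3.6 - 4.3)
= 0.1995

0.1995


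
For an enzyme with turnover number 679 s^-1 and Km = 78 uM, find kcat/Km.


Catalytic efficiency = kcat / Km
= 679 / 78
= 8.7051 uM^-1*s^-1

8.7051 uM^-1*s^-1


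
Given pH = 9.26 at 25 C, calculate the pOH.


pOH = 14 - pH
pOH = 14 - 9.26
pOH = 4.74

4.74


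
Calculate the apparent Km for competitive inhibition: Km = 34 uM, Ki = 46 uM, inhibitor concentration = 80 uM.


Km_app = Km * (1 + [I]/Ki)
Km_app = 34 * (1 + 80/46)
Km_app = 93.1304 uM

93.1304 uM


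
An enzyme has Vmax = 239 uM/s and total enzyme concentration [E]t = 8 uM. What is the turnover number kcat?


kcat = Vmax / [E]t
kcat = 239 / 8
kcat = 29.875 s^-1

29.875 s^-1


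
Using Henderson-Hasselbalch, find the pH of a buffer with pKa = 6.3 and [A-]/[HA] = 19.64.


pH = pKa + log10([A-]/[HA])
pH = 6.3 + log10(19.64)
pH = 7.5931

7.5931


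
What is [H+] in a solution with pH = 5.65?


[H+] = 10^(-pH)
[H+] = 10^(-5.65)
[H+] = 2.239e-06 M

2.239e-06 M


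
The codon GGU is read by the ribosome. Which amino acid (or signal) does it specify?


Standard genetic code lookup.
Codon GGU -> Gly

Gly


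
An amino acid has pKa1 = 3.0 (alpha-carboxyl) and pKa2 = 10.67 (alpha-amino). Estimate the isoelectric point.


pI = (pKa1 + pKa2) / 2
pI = (3.0 + 10.67) / 2
pI = 6.835

6.835


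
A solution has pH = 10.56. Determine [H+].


[H+] = 10^(-pH)
[H+] = 10^(-10.56)
[H+] = 2.754e-11 M

2.754e-11 M


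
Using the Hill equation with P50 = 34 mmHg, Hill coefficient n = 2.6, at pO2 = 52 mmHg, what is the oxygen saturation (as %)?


Y = pO2^n / (P50^n + pO2^n)
Y = 52^2.6 / (34^2.6 + 52^2.6)
Y = 75.11%

75.11%


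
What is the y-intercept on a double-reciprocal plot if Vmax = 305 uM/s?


y-intercept = 1/Vmax
= 1/305
= 0.0033 s/uM

0.0033 s/uM


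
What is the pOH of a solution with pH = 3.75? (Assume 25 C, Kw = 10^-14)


pOH = 14 - pH
pOH = 14 - 3.75
pOH = 10.25

10.25


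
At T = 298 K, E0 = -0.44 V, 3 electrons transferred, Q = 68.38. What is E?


E = E0 - (RT/nF) * ln(Q)
E = -0.44 - (8.314 * 298 / (3 * 96485)) * ln(68.38)
E = -0.4762 V

-0.4762 V


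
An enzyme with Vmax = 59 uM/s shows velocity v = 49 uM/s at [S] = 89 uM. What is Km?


Km = [S] * (Vmax - v) / v
Km = 89 * (59 - 49) / 49
Km = 18.1633 uM

18.1633 uM


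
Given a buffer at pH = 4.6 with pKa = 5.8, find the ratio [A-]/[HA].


[A-]/[HA] = 10^(pH - pKa)
= 10^(4.6 - 5.8)
= 0.0631

0.0631


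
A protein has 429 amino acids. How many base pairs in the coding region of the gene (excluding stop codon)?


Each amino acid = 1 codon = 3 bp
bp = 429 * 3 = 1287 bp

1287 bp


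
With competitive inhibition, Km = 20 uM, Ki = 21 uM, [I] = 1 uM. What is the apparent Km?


Km_app = Km * (1 + [I]/Ki)
Km_app = 20 * (1 + 1/21)
Km_app = 20.9524 uM

20.9524 uM


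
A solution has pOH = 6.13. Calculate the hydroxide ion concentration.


[OH-] = 10^(-pOH)
[OH-] = 10^(-6.13)
[OH-] = 7.413e-07 M

7.413e-07 M


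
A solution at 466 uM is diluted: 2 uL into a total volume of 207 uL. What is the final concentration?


C2 = C1 * V1 / V2
C2 = 466 * 2 / 207
C2 = 4.5024 uM

4.5024 uM


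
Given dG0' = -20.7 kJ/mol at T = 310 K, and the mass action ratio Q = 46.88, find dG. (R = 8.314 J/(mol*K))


dG = dG0' + RT * ln(Q) / 1000
dG = -20.7 + 8.314 * 310 * ln(46.88) / 1000
dG = -10.7834 kJ/mol

-10.7834 kJ/mol


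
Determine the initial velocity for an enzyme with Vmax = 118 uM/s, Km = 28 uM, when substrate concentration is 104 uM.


v = Vmax * [S] / (Km + [S])
v = 118 * 104 / (28 + 104)
v = 92.9697 uM/s

92.9697 uM/s


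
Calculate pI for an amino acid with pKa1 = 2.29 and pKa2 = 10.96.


pI = (pKa1 + pKa2) / 2
pI = (2.29 + 10.96) / 2
pI = 6.625

6.625


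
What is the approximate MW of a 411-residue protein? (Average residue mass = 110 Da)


MW = n_residues * 110 Da
MW = 411 * 110
MW = 45210 Da

45210 Da


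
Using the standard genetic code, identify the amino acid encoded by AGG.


Standard genetic code lookup.
Codon AGG -> Arg

Arg


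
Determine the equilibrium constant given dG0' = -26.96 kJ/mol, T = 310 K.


Keq = exp(-dG0 * 1000 / (R * T))
Keq = exp(-(-26.96) * 1000 / (8.314 * 310))
Keq = 34905.4115

34905.4115


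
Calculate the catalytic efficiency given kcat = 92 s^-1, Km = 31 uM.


Catalytic efficiency = kcat / Km
= 92 / 31
= 2.9677 uM^-1*s^-1

2.9677 uM^-1*s^-1


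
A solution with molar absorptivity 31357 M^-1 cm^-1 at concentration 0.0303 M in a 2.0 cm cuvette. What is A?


A = epsilon * c * l
A = 31357 * 0.0303 * 2.0
A = 1900.2342

1900.2342


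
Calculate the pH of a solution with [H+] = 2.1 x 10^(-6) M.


pH = -log10([H+])
pH = -log10(2.1 x 10^(-6))
pH = 5.6778

5.6778


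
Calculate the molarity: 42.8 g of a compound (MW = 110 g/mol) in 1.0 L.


C = (mass / MW) / volume
C = (42.8 / 110) / 1.0
C = 0.3891 M

0.3891 M


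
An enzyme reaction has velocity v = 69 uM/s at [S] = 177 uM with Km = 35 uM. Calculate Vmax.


Vmax = v * (Km + [S]) / [S]
Vmax = 69 * (35 + 177) / 177
Vmax = 82.6441 uM/s

82.6441 uM/s


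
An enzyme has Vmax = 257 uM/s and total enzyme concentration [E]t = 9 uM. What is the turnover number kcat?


kcat = Vmax / [E]t
kcat = 257 / 9
kcat = 28.5556 s^-1

28.5556 s^-1


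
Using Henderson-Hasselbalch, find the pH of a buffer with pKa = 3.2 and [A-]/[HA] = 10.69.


pH = pKa + log10([A-]/[HA])
pH = 3.2 + log10(10.69)
pH = 4.229

4.229


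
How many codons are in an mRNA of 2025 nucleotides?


codons = nucleotides / 3
codons = 2025 / 3 = 675

675


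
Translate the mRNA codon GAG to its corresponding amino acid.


Standard genetic code lookup.
Codon GAG -> Glu

Glu


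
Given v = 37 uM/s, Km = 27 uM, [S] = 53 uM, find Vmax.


Vmax = v * (Km + [S]) / [S]
Vmax = 37 * (27 + 53) / 53
Vmax = 55.8491 uM/s

55.8491 uM/s


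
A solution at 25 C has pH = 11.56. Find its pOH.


pOH = 14 - pH
pOH = 14 - 11.56
pOH = 2.44

2.44


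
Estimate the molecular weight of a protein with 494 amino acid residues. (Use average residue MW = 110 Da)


MW = n_residues * 110 Da
MW = 494 * 110
MW = 54340 Da

54340 Da


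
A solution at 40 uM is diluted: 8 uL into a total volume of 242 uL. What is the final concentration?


C2 = C1 * V1 / V2
C2 = 40 * 8 / 242
C2 = 1.3223 uM

1.3223 uM


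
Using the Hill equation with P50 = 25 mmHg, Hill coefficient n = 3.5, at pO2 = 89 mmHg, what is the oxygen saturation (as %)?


Y = pO2^n / (P50^n + pO2^n)
Y = 89^3.5 / (25^3.5 + 89^3.5)
Y = 98.84%

98.84%


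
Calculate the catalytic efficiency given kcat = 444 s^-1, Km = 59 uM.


Catalytic efficiency = kcat / Km
= 444 / 59
= 7.5254 uM^-1*s^-1

7.5254 uM^-1*s^-1


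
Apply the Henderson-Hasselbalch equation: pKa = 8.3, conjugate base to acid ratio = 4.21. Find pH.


pH = pKa + log10([A-]/[HA])
pH = 8.3 + log10(4.21)
pH = 8.9243

8.9243


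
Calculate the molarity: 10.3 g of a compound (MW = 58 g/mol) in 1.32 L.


C = (mass / MW) / volume
C = (10.3 / 58) / 1.32
C = 0.1345 M

0.1345 M


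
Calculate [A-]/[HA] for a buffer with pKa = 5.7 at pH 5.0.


[A-]/[HA] = 10^(pH - pKa)
= 10^(5.0 - 5.7)
= 0.1995

0.1995


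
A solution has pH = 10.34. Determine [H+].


[H+] = 10^(-pH)
[H+] = 10^(-10.34)
[H+] = 4.571e-11 M

4.571e-11 M


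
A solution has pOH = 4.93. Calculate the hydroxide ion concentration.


[OH-] = 10^(-pOH)
[OH-] = 10^(-4.93)
[OH-] = 1.175e-05 M

1.175e-05 M


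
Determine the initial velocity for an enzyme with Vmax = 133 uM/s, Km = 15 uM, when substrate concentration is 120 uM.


v = Vmax * [S] / (Km + [S])
v = 133 * 120 / (15 + 120)
v = 118.2222 uM/s

118.2222 uM/s


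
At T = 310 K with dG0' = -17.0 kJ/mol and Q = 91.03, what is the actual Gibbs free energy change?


dG = dG0' + RT * ln(Q) / 1000
dG = -17.0 + 8.314 * 310 * ln(91.03) / 1000
dG = -5.3731 kJ/mol

-5.3731 kJ/mol


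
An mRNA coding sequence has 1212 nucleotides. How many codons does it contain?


codons = nucleotides / 3
codons = 1212 / 3 = 404

404


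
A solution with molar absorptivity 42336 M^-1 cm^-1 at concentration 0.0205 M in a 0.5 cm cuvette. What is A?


A = epsilon * c * l
A = 42336 * 0.0205 * 0.5
A = 433.944

433.944


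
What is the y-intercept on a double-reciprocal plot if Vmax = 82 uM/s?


y-intercept = 1/Vmax
= 1/82
= 0.0122 s/uM

0.0122 s/uM


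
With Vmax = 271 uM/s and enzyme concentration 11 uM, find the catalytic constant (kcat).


kcat = Vmax / [E]t
kcat = 271 / 11
kcat = 24.6364 s^-1

24.6364 s^-1


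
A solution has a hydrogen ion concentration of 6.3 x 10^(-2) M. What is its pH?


pH = -log10([H+])
pH = -log10(6.3 x 10^(-2))
pH = 1.2007

1.2007


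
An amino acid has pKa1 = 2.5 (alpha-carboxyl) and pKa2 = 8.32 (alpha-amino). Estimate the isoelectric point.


pI = (pKa1 + pKa2) / 2
pI = (2.5 + 8.32) / 2
pI = 5.41

5.41


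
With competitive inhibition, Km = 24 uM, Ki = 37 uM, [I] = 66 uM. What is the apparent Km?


Km_app = Km * (1 + [I]/Ki)
Km_app = 24 * (1 + 66/37)
Km_app = 66.8108 uM

66.8108 uM


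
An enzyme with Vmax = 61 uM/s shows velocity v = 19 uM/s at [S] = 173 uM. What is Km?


Km = [S] * (Vmax - v) / v
Km = 173 * (61 - 19) / 19
Km = 382.4211 uM

382.4211 uM


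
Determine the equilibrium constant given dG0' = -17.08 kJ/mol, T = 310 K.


Keq = exp(-dG0 * 1000 / (R * T))
Keq = exp(-(-17.08) * 1000 / (8.314 * 310))
Keq = 755.2037

755.2037


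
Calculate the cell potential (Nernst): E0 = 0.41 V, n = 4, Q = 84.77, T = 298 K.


E = E0 - (RT/nF) * ln(Q)
E = 0.41 - (8.314 * 298 / (4 * 96485)) * ln(84.77)
E = 0.3815 V

0.3815 V


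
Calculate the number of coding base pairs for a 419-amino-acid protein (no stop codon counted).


Each amino acid = 1 codon = 3 bp
bp = 419 * 3 = 1257 bp

1257 bp


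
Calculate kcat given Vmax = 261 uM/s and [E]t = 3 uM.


kcat = Vmax / [E]t
kcat = 261 / 3
kcat = 87.0 s^-1

87.0 s^-1


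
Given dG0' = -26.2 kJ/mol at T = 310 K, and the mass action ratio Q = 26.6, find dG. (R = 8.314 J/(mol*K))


dG = dG0' + RT * ln(Q) / 1000
dG = -26.2 + 8.314 * 310 * ln(26.6) / 1000
dG = -17.744 kJ/mol

-17.744 kJ/mol


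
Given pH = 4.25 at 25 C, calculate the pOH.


pOH = 14 - pH
pOH = 14 - 4.25
pOH = 9.75

9.75


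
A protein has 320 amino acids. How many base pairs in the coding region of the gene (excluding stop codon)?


Each amino acid = 1 codon = 3 bp
bp = 320 * 3 = 960 bp

960 bp


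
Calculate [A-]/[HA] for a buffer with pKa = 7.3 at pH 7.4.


[A-]/[HA] = 10^(pH - pKa)
= 10^(7.4 - 7.3)
= 1.2589

1.2589


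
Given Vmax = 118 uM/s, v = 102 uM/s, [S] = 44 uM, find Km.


Km = [S] * (Vmax - v) / v
Km = 44 * (118 - 102) / 102
Km = 6.902 uM

6.902 uM


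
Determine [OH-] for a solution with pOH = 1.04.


[OH-] = 10^(-pOH)
[OH-] = 10^(-1.04)
[OH-] = 0.0912 M

0.0912 M


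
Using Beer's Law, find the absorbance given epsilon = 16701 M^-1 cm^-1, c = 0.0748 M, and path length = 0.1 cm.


A = epsilon * c * l
A = 16701 * 0.0748 * 0.1
A = 124.9235

124.9235


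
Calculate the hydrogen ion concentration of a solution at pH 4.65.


[H+] = 10^(-pH)
[H+] = 10^(-4.65)
[H+] = 2.239e-05 M

2.239e-05 M


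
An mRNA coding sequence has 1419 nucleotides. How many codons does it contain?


codons = nucleotides / 3
codons = 1419 / 3 = 473

473


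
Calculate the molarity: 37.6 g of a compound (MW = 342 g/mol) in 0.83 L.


C = (mass / MW) / volume
C = (37.6 / 342) / 0.83
C = 0.1325 M

0.1325 M


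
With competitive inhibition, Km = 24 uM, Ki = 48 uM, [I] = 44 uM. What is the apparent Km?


Km_app = Km * (1 + [I]/Ki)
Km_app = 24 * (1 + 44/48)
Km_app = 46.0 uM

46.0 uM


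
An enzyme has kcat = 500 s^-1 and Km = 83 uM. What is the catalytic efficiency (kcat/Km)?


Catalytic efficiency = kcat / Km
= 500 / 83
= 6.0241 uM^-1*s^-1

6.0241 uM^-1*s^-1


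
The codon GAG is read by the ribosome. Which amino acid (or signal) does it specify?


Standard genetic code lookup.
Codon GAG -> Glu

Glu


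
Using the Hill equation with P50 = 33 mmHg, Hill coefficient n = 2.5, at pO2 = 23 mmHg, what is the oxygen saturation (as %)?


Y = pO2^n / (P50^n + pO2^n)
Y = 23^2.5 / (33^2.5 + 23^2.5)
Y = 28.85%

28.85%


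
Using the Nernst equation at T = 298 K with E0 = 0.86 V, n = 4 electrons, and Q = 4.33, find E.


E = E0 - (RT/nF) * ln(Q)
E = 0.86 - (8.314 * 298 / (4 * 96485)) * ln(4.33)
E = 0.8506 V

0.8506 V


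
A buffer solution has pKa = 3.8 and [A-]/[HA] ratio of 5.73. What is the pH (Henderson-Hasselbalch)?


pH = pKa + log10([A-]/[HA])
pH = 3.8 + log10(5.73)
pH = 4.5582

4.5582


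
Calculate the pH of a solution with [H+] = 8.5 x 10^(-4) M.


pH = -log10([H+])
pH = -log10(8.5 x 10^(-4))
pH = 3.0706

3.0706


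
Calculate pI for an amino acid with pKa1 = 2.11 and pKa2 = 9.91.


pI = (pKa1 + pKa2) / 2
pI = (2.11 + 9.91) / 2
pI = 6.01

6.01


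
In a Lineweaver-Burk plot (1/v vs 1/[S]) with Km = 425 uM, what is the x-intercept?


x-intercept = -1/Km
= -1/425
= -0.0024 1/uM

-0.0024 1/uM


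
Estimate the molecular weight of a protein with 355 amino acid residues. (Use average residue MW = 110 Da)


MW = n_residues * 110 Da
MW = 355 * 110
MW = 39050 Da

39050 Da


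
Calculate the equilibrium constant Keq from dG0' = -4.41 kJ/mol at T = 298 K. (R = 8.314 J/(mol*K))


Keq = exp(-dG0 * 1000 / (R * T))
Keq = exp(-(-4.41) * 1000 / (8.314 * 298))
Keq = 5.9297

5.9297


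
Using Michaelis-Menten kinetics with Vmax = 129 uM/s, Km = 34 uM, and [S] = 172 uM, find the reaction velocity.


v = Vmax * [S] / (Km + [S])
v = 129 * 172 / (34 + 172)
v = 107.7087 uM/s

107.7087 uM/s


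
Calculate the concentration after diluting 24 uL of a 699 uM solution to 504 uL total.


C2 = C1 * V1 / V2
C2 = 699 * 24 / 504
C2 = 33.2857 uM

33.2857 uM


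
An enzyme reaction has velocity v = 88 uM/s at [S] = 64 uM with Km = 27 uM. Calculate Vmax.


Vmax = v * (Km + [S]) / [S]
Vmax = 88 * (27 + 64) / 64
Vmax = 125.125 uM/s

125.125 uM/s


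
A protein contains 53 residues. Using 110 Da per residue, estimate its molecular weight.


MW = n_residues * 110 Da
MW = 53 * 110
MW = 5830 Da

5830 Da


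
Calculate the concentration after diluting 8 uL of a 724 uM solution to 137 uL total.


C2 = C1 * V1 / V2
C2 = 724 * 8 / 137
C2 = 42.2774 uM

42.2774 uM


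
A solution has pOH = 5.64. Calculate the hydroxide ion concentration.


[OH-] = 10^(-pOH)
[OH-] = 10^(-5.64)
[OH-] = 2.291e-06 M

2.291e-06 M


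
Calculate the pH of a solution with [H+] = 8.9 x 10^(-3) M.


pH = -log10([H+])
pH = -log10(8.9 x 10^(-3))
pH = 2.0506

2.0506


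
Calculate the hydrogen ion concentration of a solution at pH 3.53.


[H+] = 10^(-pH)
[H+] = 10^(-3.53)
[H+] = 2.951e-04 M

2.951e-04 M


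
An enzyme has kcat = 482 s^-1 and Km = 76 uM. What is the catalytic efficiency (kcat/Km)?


Catalytic efficiency = kcat / Km
= 482 / 76
= 6.3421 uM^-1*s^-1

6.3421 uM^-1*s^-1


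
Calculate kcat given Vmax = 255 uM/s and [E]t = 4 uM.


kcat = Vmax / [E]t
kcat = 255 / 4
kcat = 63.75 s^-1

63.75 s^-1


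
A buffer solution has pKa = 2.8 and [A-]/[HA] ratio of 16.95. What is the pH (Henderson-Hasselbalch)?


pH = pKa + log10([A-]/[HA])
pH = 2.8 + log10(16.95)
pH = 4.0292

4.0292


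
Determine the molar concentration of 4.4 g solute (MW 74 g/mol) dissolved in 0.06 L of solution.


C = (mass / MW) / volume
C = (4.4 / 74) / 0.06
C = 0.991 M

0.991 M


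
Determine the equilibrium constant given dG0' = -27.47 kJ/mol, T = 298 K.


Keq = exp(-dG0 * 1000 / (R * T))
Keq = exp(-(-27.47) * 1000 / (8.314 * 298))
Keq = 65347.0706

65347.0706


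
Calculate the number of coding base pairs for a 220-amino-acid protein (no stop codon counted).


Each amino acid = 1 codon = 3 bp
bp = 220 * 3 = 660 bp

660 bp


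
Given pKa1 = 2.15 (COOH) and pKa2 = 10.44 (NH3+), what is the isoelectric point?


pI = (pKa1 + pKa2) / 2
pI = (2.15 + 10.44) / 2
pI = 6.295

6.295


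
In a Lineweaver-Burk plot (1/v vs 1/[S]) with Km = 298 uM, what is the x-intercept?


x-intercept = -1/Km
= -1/298
= -0.0034 1/uM

-0.0034 1/uM


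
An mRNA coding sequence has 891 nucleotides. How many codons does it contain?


codons = nucleotides / 3
codons = 891 / 3 = 297

297


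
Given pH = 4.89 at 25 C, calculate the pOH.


pOH = 14 - pH
pOH = 14 - 4.89
pOH = 9.11

9.11


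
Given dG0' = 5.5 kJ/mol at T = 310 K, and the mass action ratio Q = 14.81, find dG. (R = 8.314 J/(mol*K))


dG = dG0' + RT * ln(Q) / 1000
dG = 5.5 + 8.314 * 310 * ln(14.81) / 1000
dG = 12.4467 kJ/mol

12.4467 kJ/mol


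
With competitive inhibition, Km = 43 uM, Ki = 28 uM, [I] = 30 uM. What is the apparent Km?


Km_app = Km * (1 + [I]/Ki)
Km_app = 43 * (1 + 30/28)
Km_app = 89.0714 uM

89.0714 uM


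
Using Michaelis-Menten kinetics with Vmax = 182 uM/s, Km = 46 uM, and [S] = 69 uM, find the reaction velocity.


v = Vmax * [S] / (Km + [S])
v = 182 * 69 / (46 + 69)
v = 109.2 uM/s

109.2 uM/s


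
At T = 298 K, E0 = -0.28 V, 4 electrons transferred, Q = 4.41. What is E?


E = E0 - (RT/nF) * ln(Q)
E = -0.28 - (8.314 * 298 / (4 * 96485)) * ln(4.41)
E = -0.2895 V

-0.2895 V


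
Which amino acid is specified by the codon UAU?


Standard genetic code lookup.
Codon UAU -> Tyr

Tyr


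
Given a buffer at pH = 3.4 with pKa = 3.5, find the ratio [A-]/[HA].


[A-]/[HA] = 10^(pH - pKa)
= 10^(3.4 - 3.5)
= 0.7943

0.7943


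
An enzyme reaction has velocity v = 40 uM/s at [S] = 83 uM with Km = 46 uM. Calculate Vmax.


Vmax = v * (Km + [S]) / [S]
Vmax = 40 * (46 + 83) / 83
Vmax = 62.1687 uM/s

62.1687 uM/s


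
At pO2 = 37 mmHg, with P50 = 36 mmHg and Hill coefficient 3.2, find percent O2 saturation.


Y = pO2^n / (P50^n + pO2^n)
Y = 37^3.2 / (36^3.2 + 37^3.2)
Y = 52.19%

52.19%


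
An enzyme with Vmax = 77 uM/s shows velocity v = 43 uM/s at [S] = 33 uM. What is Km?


Km = [S] * (Vmax - v) / v
Km = 33 * (77 - 43) / 43
Km = 26.093 uM

26.093 uM


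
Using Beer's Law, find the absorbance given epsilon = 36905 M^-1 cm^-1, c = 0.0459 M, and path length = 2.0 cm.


A = epsilon * c * l
A = 36905 * 0.0459 * 2.0
A = 3387.879

3387.879


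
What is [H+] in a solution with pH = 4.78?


[H+] = 10^(-pH)
[H+] = 10^(-4.78)
[H+] = 1.660e-05 M

1.660e-05 M


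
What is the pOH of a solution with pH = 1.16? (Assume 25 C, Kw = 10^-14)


pOH = 14 - pH
pOH = 14 - 1.16
pOH = 12.84

12.84


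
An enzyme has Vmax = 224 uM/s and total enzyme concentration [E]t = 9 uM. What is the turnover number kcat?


kcat = Vmax / [E]t
kcat = 224 / 9
kcat = 24.8889 s^-1

24.8889 s^-1


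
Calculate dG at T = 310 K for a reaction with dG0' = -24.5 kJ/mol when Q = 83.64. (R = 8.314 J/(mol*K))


dG = dG0' + RT * ln(Q) / 1000
dG = -24.5 + 8.314 * 310 * ln(83.64) / 1000
dG = -13.0913 kJ/mol

-13.0913 kJ/mol


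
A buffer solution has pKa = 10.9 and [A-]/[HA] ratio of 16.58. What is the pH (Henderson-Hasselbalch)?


pH = pKa + log10([A-]/[HA])
pH = 10.9 + log10(16.58)
pH = 12.1196

12.1196


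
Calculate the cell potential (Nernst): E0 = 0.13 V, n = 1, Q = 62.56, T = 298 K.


E = E0 - (RT/nF) * ln(Q)
E = 0.13 - (8.314 * 298 / (1 * 96485)) * ln(62.56)
E = 0.0238 V

0.0238 V


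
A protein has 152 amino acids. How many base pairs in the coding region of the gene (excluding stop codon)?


Each amino acid = 1 codon = 3 bp
bp = 152 * 3 = 456 bp

456 bp


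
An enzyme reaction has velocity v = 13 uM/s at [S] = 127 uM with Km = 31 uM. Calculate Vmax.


Vmax = v * (Km + [S]) / [S]
Vmax = 13 * (31 + 127) / 127
Vmax = 16.1732 uM/s

16.1732 uM/s


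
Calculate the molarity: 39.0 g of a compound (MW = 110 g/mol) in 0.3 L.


C = (mass / MW) / volume
C = (39.0 / 110) / 0.3
C = 1.1818 M

1.1818 M


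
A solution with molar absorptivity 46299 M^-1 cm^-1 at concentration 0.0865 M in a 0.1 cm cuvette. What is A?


A = epsilon * c * l
A = 46299 * 0.0865 * 0.1
A = 400.4863

400.4863


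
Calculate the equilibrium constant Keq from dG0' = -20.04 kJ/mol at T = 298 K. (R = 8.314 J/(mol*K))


Keq = exp(-dG0 * 1000 / (R * T))
Keq = exp(-(-20.04) * 1000 / (8.314 * 298))
Keq = 3257.0076

3257.0076


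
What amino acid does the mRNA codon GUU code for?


Standard genetic code lookup.
Codon GUU -> Val

Val


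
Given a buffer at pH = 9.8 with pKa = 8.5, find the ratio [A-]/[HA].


[A-]/[HA] = 10^(pH - pKa)
= 10^(9.8 - 8.5)
= 19.9526

19.9526


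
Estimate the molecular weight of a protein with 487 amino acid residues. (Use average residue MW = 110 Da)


MW = n_residues * 110 Da
MW = 487 * 110
MW = 53570 Da

53570 Da


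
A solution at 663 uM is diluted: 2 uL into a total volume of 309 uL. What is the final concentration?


C2 = C1 * V1 / V2
C2 = 663 * 2 / 309
C2 = 4.2913 uM

4.2913 uM


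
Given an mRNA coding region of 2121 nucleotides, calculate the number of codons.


codons = nucleotides / 3
codons = 2121 / 3 = 707

707


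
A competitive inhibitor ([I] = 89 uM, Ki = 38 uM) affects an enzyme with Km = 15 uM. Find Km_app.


Km_app = Km * (1 + [I]/Ki)
Km_app = 15 * (1 + 89/38)
Km_app = 50.1316 uM

50.1316 uM


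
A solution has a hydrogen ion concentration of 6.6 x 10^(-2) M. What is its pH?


pH = -log10([H+])
pH = -log10(6.6 x 10^(-2))
pH = 1.1805

1.1805


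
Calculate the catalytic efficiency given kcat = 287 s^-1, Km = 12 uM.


Catalytic efficiency = kcat / Km
= 287 / 12
= 23.9167 uM^-1*s^-1

23.9167 uM^-1*s^-1


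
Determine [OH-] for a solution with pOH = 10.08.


[OH-] = 10^(-pOH)
[OH-] = 10^(-10.08)
[OH-] = 8.318e-11 M

8.318e-11 M


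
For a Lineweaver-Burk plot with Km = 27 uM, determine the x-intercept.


x-intercept = -1/Km
= -1/27
= -0.037 1/uM

-0.037 1/uM


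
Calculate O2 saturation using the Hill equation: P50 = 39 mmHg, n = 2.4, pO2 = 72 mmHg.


Y = pO2^n / (P50^n + pO2^n)
Y = 72^2.4 / (39^2.4 + 72^2.4)
Y = 81.33%

81.33%


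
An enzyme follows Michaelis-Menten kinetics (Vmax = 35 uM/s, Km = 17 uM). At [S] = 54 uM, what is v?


v = Vmax * [S] / (Km + [S])
v = 35 * 54 / (17 + 54)
v = 26.6197 uM/s

26.6197 uM/s


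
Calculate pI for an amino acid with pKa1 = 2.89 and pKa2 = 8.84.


pI = (pKa1 + pKa2) / 2
pI = (2.89 + 8.84) / 2
pI = 5.865

5.865


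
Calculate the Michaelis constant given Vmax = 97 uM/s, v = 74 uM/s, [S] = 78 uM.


Km = [S] * (Vmax - v) / v
Km = 78 * (97 - 74) / 74
Km = 24.2432 uM

24.2432 uM


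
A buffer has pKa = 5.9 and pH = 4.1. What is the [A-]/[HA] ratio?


[A-]/[HA] = 10^(pH - pKa)
= 10^(4.1 - 5.9)
= 0.0158

0.0158


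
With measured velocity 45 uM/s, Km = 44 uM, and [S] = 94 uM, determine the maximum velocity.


Vmax = v * (Km + [S]) / [S]
Vmax = 45 * (44 + 94) / 94
Vmax = 66.0638 uM/s

66.0638 uM/s


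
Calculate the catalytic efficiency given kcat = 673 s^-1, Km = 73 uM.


Catalytic efficiency = kcat / Km
= 673 / 73
= 9.2192 uM^-1*s^-1

9.2192 uM^-1*s^-1


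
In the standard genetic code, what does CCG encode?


Standard genetic code lookup.
Codon CCG -> Pro

Pro


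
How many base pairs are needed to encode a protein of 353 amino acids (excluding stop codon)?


Each amino acid = 1 codon = 3 bp
bp = 353 * 3 = 1059 bp

1059 bp


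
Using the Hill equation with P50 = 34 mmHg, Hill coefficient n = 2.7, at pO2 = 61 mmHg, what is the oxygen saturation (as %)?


Y = pO2^n / (P50^n + pO2^n)
Y = 61^2.7 / (34^2.7 + 61^2.7)
Y = 82.89%

82.89%


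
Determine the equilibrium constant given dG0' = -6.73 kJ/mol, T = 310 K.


Keq = exp(-dG0 * 1000 / (R * T))
Keq = exp(-(-6.73) * 1000 / (8.314 * 310))
Keq = 13.6156

13.6156


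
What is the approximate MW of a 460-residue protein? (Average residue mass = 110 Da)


MW = n_residues * 110 Da
MW = 460 * 110
MW = 50600 Da

50600 Da


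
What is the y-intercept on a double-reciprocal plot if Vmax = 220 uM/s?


y-intercept = 1/Vmax
= 1/220
= 0.0045 s/uM

0.0045 s/uM


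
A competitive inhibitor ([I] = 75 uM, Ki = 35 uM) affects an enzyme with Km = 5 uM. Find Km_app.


Km_app = Km * (1 + [I]/Ki)
Km_app = 5 * (1 + 75/35)
Km_app = 15.7143 uM

15.7143 uM


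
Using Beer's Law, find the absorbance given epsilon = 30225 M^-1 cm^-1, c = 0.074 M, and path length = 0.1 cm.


A = epsilon * c * l
A = 30225 * 0.074 * 0.1
A = 223.665

223.665


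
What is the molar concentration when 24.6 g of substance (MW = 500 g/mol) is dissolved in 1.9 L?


C = (mass / MW) / volume
C = (24.6 / 500) / 1.9
C = 0.0259 M

0.0259 M


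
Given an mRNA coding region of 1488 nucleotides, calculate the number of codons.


codons = nucleotides / 3
codons = 1488 / 3 = 496

496


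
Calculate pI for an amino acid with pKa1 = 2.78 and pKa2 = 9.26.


pI = (pKa1 + pKa2) / 2
pI = (2.78 + 9.26) / 2
pI = 6.02

6.02


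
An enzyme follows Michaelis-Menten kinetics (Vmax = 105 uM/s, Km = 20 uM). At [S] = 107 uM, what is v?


v = Vmax * [S] / (Km + [S])
v = 105 * 107 / (20 + 107)
v = 88.4646 uM/s

88.4646 uM/s


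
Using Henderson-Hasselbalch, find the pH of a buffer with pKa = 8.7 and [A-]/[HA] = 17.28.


pH = pKa + log10([A-]/[HA])
pH = 8.7 + log10(17.28)
pH = 9.9375

9.9375


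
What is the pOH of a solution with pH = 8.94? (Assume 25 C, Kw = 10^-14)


pOH = 14 - pH
pOH = 14 - 8.94
pOH = 5.06

5.06


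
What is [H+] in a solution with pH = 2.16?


[H+] = 10^(-pH)
[H+] = 10^(-2.16)
[H+] = 0.0069 M

0.0069 M


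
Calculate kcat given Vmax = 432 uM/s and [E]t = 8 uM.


kcat = Vmax / [E]t
kcat = 432 / 8
kcat = 54.0 s^-1

54.0 s^-1


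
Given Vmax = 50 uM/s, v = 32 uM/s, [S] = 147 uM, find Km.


Km = [S] * (Vmax - v) / v
Km = 147 * (50 - 32) / 32
Km = 82.6875 uM

82.6875 uM


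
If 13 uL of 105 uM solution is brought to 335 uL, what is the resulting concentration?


C2 = C1 * V1 / V2
C2 = 105 * 13 / 335
C2 = 4.0746 uM

4.0746 uM


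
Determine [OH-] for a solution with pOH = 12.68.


[OH-] = 10^(-pOH)
[OH-] = 10^(-12.68)
[OH-] = 2.089e-13 M

2.089e-13 M


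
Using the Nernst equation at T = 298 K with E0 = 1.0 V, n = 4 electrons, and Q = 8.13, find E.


E = E0 - (RT/nF) * ln(Q)
E = 1.0 - (8.314 * 298 / (4 * 96485)) * ln(8.13)
E = 0.9865 V

0.9865 V


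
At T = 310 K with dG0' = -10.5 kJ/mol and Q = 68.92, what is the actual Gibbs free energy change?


dG = dG0' + RT * ln(Q) / 1000
dG = -10.5 + 8.314 * 310 * ln(68.92) / 1000
dG = 0.4097 kJ/mol

0.4097 kJ/mol


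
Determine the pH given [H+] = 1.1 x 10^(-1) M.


pH = -log10([H+])
pH = -log10(1.1 x 10^(-1))
pH = 0.9586

0.9586


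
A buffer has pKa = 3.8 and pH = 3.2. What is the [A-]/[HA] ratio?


[A-]/[HA] = 10^(pH - pKa)
= 10^(3.2 - 3.8)
= 0.2512

0.2512


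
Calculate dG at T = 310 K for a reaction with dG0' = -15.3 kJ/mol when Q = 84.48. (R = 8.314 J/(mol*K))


dG = dG0' + RT * ln(Q) / 1000
dG = -15.3 + 8.314 * 310 * ln(84.48) / 1000
dG = -3.8656 kJ/mol

-3.8656 kJ/mol


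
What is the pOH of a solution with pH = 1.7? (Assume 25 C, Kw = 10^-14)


pOH = 14 - pH
pOH = 14 - 1.7
pOH = 12.3

12.3


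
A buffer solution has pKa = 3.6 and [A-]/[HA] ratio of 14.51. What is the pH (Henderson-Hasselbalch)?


pH = pKa + log10([A-]/[HA])
pH = 3.6 + log10(14.51)
pH = 4.7617

4.7617


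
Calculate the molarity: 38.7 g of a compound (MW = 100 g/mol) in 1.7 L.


C = (mass / MW) / volume
C = (38.7 / 100) / 1.7
C = 0.2276 M

0.2276 M


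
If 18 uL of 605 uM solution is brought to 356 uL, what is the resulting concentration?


C2 = C1 * V1 / V2
C2 = 605 * 18 / 356
C2 = 30.5899 uM

30.5899 uM


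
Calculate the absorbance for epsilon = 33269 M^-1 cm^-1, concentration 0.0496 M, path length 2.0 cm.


A = epsilon * c * l
A = 33269 * 0.0496 * 2.0
A = 3300.2848

3300.2848


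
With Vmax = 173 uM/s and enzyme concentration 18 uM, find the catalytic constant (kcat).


kcat = Vmax / [E]t
kcat = 173 / 18
kcat = 9.6111 s^-1

9.6111 s^-1


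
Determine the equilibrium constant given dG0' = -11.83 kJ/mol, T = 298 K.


Keq = exp(-dG0 * 1000 / (R * T))
Keq = exp(-(-11.83) * 1000 / (8.314 * 298))
Keq = 118.4909

118.4909


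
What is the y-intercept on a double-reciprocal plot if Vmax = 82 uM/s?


y-intercept = 1/Vmax
= 1/82
= 0.0122 s/uM

0.0122 s/uM


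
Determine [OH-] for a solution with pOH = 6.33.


[OH-] = 10^(-pOH)
[OH-] = 10^(-6.33)
[OH-] = 4.677e-07 M

4.677e-07 M


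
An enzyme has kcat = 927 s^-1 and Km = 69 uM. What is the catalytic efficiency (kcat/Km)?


Catalytic efficiency = kcat / Km
= 927 / 69
= 13.4348 uM^-1*s^-1

13.4348 uM^-1*s^-1


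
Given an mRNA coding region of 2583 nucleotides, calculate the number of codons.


codons = nucleotides / 3
codons = 2583 / 3 = 861

861


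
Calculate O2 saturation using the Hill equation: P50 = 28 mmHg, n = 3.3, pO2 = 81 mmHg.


Y = pO2^n / (P50^n + pO2^n)
Y = 81^3.3 / (28^3.3 + 81^3.3)
Y = 97.08%

97.08%


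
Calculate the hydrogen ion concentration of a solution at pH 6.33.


[H+] = 10^(-pH)
[H+] = 10^(-6.33)
[H+] = 4.677e-07 M

4.677e-07 M


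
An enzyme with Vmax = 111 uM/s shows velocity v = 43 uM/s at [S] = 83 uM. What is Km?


Km = [S] * (Vmax - v) / v
Km = 83 * (111 - 43) / 43
Km = 131.2558 uM

131.2558 uM


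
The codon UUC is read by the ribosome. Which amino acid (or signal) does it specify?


Standard genetic code lookup.
Codon UUC -> Phe

Phe


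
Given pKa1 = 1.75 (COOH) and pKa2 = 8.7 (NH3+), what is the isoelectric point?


pI = (pKa1 + pKa2) / 2
pI = (1.75 + 8.7) / 2
pI = 5.225

5.225


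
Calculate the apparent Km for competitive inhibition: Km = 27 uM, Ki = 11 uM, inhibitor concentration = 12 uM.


Km_app = Km * (1 + [I]/Ki)
Km_app = 27 * (1 + 12/11)
Km_app = 56.4545 uM

56.4545 uM


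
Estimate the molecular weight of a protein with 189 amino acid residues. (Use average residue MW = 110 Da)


MW = n_residues * 110 Da
MW = 189 * 110
MW = 20790 Da

20790 Da


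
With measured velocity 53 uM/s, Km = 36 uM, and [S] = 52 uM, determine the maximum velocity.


Vmax = v * (Km + [S]) / [S]
Vmax = 53 * (36 + 52) / 52
Vmax = 89.6923 uM/s

89.6923 uM/s


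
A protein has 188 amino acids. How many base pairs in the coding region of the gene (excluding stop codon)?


Each amino acid = 1 codon = 3 bp
bp = 188 * 3 = 564 bp

564 bp


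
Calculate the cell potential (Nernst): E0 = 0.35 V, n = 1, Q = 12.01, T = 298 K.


E = E0 - (RT/nF) * ln(Q)
E = 0.35 - (8.314 * 298 / (1 * 96485)) * ln(12.01)
E = 0.2862 V

0.2862 V


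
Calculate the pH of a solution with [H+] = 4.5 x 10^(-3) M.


pH = -log10([H+])
pH = -log10(4.5 x 10^(-3))
pH = 2.3468

2.3468


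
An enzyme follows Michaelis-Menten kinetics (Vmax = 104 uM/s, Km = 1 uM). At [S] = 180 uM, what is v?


v = Vmax * [S] / (Km + [S])
v = 104 * 180 / (1 + 180)
v = 103.4254 uM/s

103.4254 uM/s


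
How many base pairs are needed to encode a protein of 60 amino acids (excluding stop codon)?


Each amino acid = 1 codon = 3 bp
bp = 60 * 3 = 180 bp

180 bp


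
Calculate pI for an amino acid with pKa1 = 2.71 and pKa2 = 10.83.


pI = (pKa1 + pKa2) / 2
pI = (2.71 + 10.83) / 2
pI = 6.77

6.77


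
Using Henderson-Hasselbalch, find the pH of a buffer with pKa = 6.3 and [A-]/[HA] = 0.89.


pH = pKa + log10([A-]/[HA])
pH = 6.3 + log10(0.89)
pH = 6.2494

6.2494


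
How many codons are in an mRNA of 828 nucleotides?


codons = nucleotides / 3
codons = 828 / 3 = 276

276


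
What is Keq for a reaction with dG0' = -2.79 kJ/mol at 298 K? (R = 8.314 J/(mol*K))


Keq = exp(-dG0 * 1000 / (R * T))
Keq = exp(-(-2.79) * 1000 / (8.314 * 298))
Keq = 3.0836

3.0836


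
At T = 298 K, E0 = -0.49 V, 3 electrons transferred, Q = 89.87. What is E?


E = E0 - (RT/nF) * ln(Q)
E = -0.49 - (8.314 * 298 / (3 * 96485)) * ln(89.87)
E = -0.5285 V

-0.5285 V


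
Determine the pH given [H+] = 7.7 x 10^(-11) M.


pH = -log10([H+])
pH = -log10(7.7 x 10^(-11))
pH = 10.1135

10.1135


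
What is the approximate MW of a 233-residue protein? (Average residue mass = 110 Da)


MW = n_residues * 110 Da
MW = 233 * 110
MW = 25630 Da

25630 Da


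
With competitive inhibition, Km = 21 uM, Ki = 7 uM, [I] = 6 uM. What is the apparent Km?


Km_app = Km * (1 + [I]/Ki)
Km_app = 21 * (1 + 6/7)
Km_app = 39.0 uM

39.0 uM


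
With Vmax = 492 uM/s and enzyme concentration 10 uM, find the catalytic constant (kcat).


kcat = Vmax / [E]t
kcat = 492 / 10
kcat = 49.2 s^-1

49.2 s^-1


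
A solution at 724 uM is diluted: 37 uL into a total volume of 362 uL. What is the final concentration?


C2 = C1 * V1 / V2
C2 = 724 * 37 / 362
C2 = 74.0 uM

74.0 uM


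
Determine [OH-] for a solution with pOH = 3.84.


[OH-] = 10^(-pOH)
[OH-] = 10^(-3.84)
[OH-] = 1.445e-04 M

1.445e-04 M


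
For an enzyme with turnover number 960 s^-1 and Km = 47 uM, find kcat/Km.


Catalytic efficiency = kcat / Km
= 960 / 47
= 20.4255 uM^-1*s^-1

20.4255 uM^-1*s^-1


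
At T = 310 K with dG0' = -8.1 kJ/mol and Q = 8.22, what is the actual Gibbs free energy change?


dG = dG0' + RT * ln(Q) / 1000
dG = -8.1 + 8.314 * 310 * ln(8.22) / 1000
dG = -2.6707 kJ/mol

-2.6707 kJ/mol


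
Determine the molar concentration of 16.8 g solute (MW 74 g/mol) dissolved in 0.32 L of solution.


C = (mass / MW) / volume
C = (16.8 / 74) / 0.32
C = 0.7095 M

0.7095 M


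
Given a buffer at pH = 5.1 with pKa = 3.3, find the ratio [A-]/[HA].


[A-]/[HA] = 10^(pH - pKa)
= 10^(5.1 - 3.3)
= 63.0957

63.0957


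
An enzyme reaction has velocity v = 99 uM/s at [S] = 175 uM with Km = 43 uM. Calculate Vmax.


Vmax = v * (Km + [S]) / [S]
Vmax = 99 * (43 + 175) / 175
Vmax = 123.3257 uM/s

123.3257 uM/s


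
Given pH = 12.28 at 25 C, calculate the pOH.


pOH = 14 - pH
pOH = 14 - 12.28
pOH = 1.72

1.72
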